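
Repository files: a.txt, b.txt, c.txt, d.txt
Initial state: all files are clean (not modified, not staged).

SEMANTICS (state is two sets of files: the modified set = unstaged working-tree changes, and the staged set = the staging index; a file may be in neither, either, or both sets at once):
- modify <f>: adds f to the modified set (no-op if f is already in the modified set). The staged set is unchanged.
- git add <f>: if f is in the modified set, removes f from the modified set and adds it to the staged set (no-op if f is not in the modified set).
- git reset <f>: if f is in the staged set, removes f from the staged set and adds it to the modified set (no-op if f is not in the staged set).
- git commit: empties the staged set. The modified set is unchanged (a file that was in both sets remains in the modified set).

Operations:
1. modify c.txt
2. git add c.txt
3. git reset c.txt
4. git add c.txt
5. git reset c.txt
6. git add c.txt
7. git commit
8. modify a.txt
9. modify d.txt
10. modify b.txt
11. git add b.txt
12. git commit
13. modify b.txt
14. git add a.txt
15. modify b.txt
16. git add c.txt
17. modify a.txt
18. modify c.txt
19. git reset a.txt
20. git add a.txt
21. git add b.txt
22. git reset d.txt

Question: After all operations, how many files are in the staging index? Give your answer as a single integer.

Answer: 2

Derivation:
After op 1 (modify c.txt): modified={c.txt} staged={none}
After op 2 (git add c.txt): modified={none} staged={c.txt}
After op 3 (git reset c.txt): modified={c.txt} staged={none}
After op 4 (git add c.txt): modified={none} staged={c.txt}
After op 5 (git reset c.txt): modified={c.txt} staged={none}
After op 6 (git add c.txt): modified={none} staged={c.txt}
After op 7 (git commit): modified={none} staged={none}
After op 8 (modify a.txt): modified={a.txt} staged={none}
After op 9 (modify d.txt): modified={a.txt, d.txt} staged={none}
After op 10 (modify b.txt): modified={a.txt, b.txt, d.txt} staged={none}
After op 11 (git add b.txt): modified={a.txt, d.txt} staged={b.txt}
After op 12 (git commit): modified={a.txt, d.txt} staged={none}
After op 13 (modify b.txt): modified={a.txt, b.txt, d.txt} staged={none}
After op 14 (git add a.txt): modified={b.txt, d.txt} staged={a.txt}
After op 15 (modify b.txt): modified={b.txt, d.txt} staged={a.txt}
After op 16 (git add c.txt): modified={b.txt, d.txt} staged={a.txt}
After op 17 (modify a.txt): modified={a.txt, b.txt, d.txt} staged={a.txt}
After op 18 (modify c.txt): modified={a.txt, b.txt, c.txt, d.txt} staged={a.txt}
After op 19 (git reset a.txt): modified={a.txt, b.txt, c.txt, d.txt} staged={none}
After op 20 (git add a.txt): modified={b.txt, c.txt, d.txt} staged={a.txt}
After op 21 (git add b.txt): modified={c.txt, d.txt} staged={a.txt, b.txt}
After op 22 (git reset d.txt): modified={c.txt, d.txt} staged={a.txt, b.txt}
Final staged set: {a.txt, b.txt} -> count=2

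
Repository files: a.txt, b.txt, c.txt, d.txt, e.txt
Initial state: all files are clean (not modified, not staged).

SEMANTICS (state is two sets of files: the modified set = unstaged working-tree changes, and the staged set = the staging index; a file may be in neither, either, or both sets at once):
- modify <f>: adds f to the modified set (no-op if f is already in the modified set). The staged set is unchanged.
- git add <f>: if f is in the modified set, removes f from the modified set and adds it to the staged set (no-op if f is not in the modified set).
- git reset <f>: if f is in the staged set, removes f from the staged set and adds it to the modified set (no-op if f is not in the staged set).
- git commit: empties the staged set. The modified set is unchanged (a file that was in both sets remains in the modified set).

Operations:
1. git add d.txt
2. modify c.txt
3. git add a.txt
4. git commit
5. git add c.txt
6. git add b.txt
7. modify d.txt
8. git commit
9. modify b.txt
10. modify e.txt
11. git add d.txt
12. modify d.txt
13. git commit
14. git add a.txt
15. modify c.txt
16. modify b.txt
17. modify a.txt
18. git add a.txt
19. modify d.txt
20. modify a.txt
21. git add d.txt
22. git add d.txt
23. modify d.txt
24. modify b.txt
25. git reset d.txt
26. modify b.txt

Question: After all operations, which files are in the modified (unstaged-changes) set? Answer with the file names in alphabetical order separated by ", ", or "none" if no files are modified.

Answer: a.txt, b.txt, c.txt, d.txt, e.txt

Derivation:
After op 1 (git add d.txt): modified={none} staged={none}
After op 2 (modify c.txt): modified={c.txt} staged={none}
After op 3 (git add a.txt): modified={c.txt} staged={none}
After op 4 (git commit): modified={c.txt} staged={none}
After op 5 (git add c.txt): modified={none} staged={c.txt}
After op 6 (git add b.txt): modified={none} staged={c.txt}
After op 7 (modify d.txt): modified={d.txt} staged={c.txt}
After op 8 (git commit): modified={d.txt} staged={none}
After op 9 (modify b.txt): modified={b.txt, d.txt} staged={none}
After op 10 (modify e.txt): modified={b.txt, d.txt, e.txt} staged={none}
After op 11 (git add d.txt): modified={b.txt, e.txt} staged={d.txt}
After op 12 (modify d.txt): modified={b.txt, d.txt, e.txt} staged={d.txt}
After op 13 (git commit): modified={b.txt, d.txt, e.txt} staged={none}
After op 14 (git add a.txt): modified={b.txt, d.txt, e.txt} staged={none}
After op 15 (modify c.txt): modified={b.txt, c.txt, d.txt, e.txt} staged={none}
After op 16 (modify b.txt): modified={b.txt, c.txt, d.txt, e.txt} staged={none}
After op 17 (modify a.txt): modified={a.txt, b.txt, c.txt, d.txt, e.txt} staged={none}
After op 18 (git add a.txt): modified={b.txt, c.txt, d.txt, e.txt} staged={a.txt}
After op 19 (modify d.txt): modified={b.txt, c.txt, d.txt, e.txt} staged={a.txt}
After op 20 (modify a.txt): modified={a.txt, b.txt, c.txt, d.txt, e.txt} staged={a.txt}
After op 21 (git add d.txt): modified={a.txt, b.txt, c.txt, e.txt} staged={a.txt, d.txt}
After op 22 (git add d.txt): modified={a.txt, b.txt, c.txt, e.txt} staged={a.txt, d.txt}
After op 23 (modify d.txt): modified={a.txt, b.txt, c.txt, d.txt, e.txt} staged={a.txt, d.txt}
After op 24 (modify b.txt): modified={a.txt, b.txt, c.txt, d.txt, e.txt} staged={a.txt, d.txt}
After op 25 (git reset d.txt): modified={a.txt, b.txt, c.txt, d.txt, e.txt} staged={a.txt}
After op 26 (modify b.txt): modified={a.txt, b.txt, c.txt, d.txt, e.txt} staged={a.txt}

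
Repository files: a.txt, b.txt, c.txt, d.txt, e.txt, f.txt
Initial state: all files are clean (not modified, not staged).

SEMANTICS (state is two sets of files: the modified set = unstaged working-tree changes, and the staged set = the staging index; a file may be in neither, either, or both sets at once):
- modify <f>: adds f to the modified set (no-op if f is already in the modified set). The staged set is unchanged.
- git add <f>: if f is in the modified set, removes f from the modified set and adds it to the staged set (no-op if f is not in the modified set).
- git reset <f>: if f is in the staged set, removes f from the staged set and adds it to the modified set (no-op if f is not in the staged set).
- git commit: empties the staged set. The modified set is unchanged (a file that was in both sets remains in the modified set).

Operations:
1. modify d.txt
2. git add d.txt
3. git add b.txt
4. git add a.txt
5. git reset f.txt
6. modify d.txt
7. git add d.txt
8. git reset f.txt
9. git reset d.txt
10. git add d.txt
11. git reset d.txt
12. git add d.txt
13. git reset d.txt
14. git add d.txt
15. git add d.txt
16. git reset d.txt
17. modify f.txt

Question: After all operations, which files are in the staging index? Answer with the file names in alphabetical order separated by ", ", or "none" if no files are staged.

Answer: none

Derivation:
After op 1 (modify d.txt): modified={d.txt} staged={none}
After op 2 (git add d.txt): modified={none} staged={d.txt}
After op 3 (git add b.txt): modified={none} staged={d.txt}
After op 4 (git add a.txt): modified={none} staged={d.txt}
After op 5 (git reset f.txt): modified={none} staged={d.txt}
After op 6 (modify d.txt): modified={d.txt} staged={d.txt}
After op 7 (git add d.txt): modified={none} staged={d.txt}
After op 8 (git reset f.txt): modified={none} staged={d.txt}
After op 9 (git reset d.txt): modified={d.txt} staged={none}
After op 10 (git add d.txt): modified={none} staged={d.txt}
After op 11 (git reset d.txt): modified={d.txt} staged={none}
After op 12 (git add d.txt): modified={none} staged={d.txt}
After op 13 (git reset d.txt): modified={d.txt} staged={none}
After op 14 (git add d.txt): modified={none} staged={d.txt}
After op 15 (git add d.txt): modified={none} staged={d.txt}
After op 16 (git reset d.txt): modified={d.txt} staged={none}
After op 17 (modify f.txt): modified={d.txt, f.txt} staged={none}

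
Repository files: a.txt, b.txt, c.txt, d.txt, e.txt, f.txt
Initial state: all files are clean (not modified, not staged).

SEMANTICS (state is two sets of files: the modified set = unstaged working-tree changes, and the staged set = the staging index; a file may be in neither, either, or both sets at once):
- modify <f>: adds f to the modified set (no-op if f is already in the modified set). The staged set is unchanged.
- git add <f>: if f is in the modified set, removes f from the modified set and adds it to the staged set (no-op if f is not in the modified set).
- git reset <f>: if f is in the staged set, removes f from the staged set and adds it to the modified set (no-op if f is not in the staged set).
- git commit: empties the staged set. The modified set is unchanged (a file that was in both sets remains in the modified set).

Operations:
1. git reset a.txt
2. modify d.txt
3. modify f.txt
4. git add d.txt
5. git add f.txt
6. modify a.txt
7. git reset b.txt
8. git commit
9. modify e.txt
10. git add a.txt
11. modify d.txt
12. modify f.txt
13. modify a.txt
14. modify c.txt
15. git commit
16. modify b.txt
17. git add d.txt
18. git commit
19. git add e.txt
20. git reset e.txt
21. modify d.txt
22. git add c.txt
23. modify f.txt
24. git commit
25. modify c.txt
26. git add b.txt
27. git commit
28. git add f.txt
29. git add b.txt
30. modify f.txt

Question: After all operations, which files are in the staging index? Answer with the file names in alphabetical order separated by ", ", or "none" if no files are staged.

Answer: f.txt

Derivation:
After op 1 (git reset a.txt): modified={none} staged={none}
After op 2 (modify d.txt): modified={d.txt} staged={none}
After op 3 (modify f.txt): modified={d.txt, f.txt} staged={none}
After op 4 (git add d.txt): modified={f.txt} staged={d.txt}
After op 5 (git add f.txt): modified={none} staged={d.txt, f.txt}
After op 6 (modify a.txt): modified={a.txt} staged={d.txt, f.txt}
After op 7 (git reset b.txt): modified={a.txt} staged={d.txt, f.txt}
After op 8 (git commit): modified={a.txt} staged={none}
After op 9 (modify e.txt): modified={a.txt, e.txt} staged={none}
After op 10 (git add a.txt): modified={e.txt} staged={a.txt}
After op 11 (modify d.txt): modified={d.txt, e.txt} staged={a.txt}
After op 12 (modify f.txt): modified={d.txt, e.txt, f.txt} staged={a.txt}
After op 13 (modify a.txt): modified={a.txt, d.txt, e.txt, f.txt} staged={a.txt}
After op 14 (modify c.txt): modified={a.txt, c.txt, d.txt, e.txt, f.txt} staged={a.txt}
After op 15 (git commit): modified={a.txt, c.txt, d.txt, e.txt, f.txt} staged={none}
After op 16 (modify b.txt): modified={a.txt, b.txt, c.txt, d.txt, e.txt, f.txt} staged={none}
After op 17 (git add d.txt): modified={a.txt, b.txt, c.txt, e.txt, f.txt} staged={d.txt}
After op 18 (git commit): modified={a.txt, b.txt, c.txt, e.txt, f.txt} staged={none}
After op 19 (git add e.txt): modified={a.txt, b.txt, c.txt, f.txt} staged={e.txt}
After op 20 (git reset e.txt): modified={a.txt, b.txt, c.txt, e.txt, f.txt} staged={none}
After op 21 (modify d.txt): modified={a.txt, b.txt, c.txt, d.txt, e.txt, f.txt} staged={none}
After op 22 (git add c.txt): modified={a.txt, b.txt, d.txt, e.txt, f.txt} staged={c.txt}
After op 23 (modify f.txt): modified={a.txt, b.txt, d.txt, e.txt, f.txt} staged={c.txt}
After op 24 (git commit): modified={a.txt, b.txt, d.txt, e.txt, f.txt} staged={none}
After op 25 (modify c.txt): modified={a.txt, b.txt, c.txt, d.txt, e.txt, f.txt} staged={none}
After op 26 (git add b.txt): modified={a.txt, c.txt, d.txt, e.txt, f.txt} staged={b.txt}
After op 27 (git commit): modified={a.txt, c.txt, d.txt, e.txt, f.txt} staged={none}
After op 28 (git add f.txt): modified={a.txt, c.txt, d.txt, e.txt} staged={f.txt}
After op 29 (git add b.txt): modified={a.txt, c.txt, d.txt, e.txt} staged={f.txt}
After op 30 (modify f.txt): modified={a.txt, c.txt, d.txt, e.txt, f.txt} staged={f.txt}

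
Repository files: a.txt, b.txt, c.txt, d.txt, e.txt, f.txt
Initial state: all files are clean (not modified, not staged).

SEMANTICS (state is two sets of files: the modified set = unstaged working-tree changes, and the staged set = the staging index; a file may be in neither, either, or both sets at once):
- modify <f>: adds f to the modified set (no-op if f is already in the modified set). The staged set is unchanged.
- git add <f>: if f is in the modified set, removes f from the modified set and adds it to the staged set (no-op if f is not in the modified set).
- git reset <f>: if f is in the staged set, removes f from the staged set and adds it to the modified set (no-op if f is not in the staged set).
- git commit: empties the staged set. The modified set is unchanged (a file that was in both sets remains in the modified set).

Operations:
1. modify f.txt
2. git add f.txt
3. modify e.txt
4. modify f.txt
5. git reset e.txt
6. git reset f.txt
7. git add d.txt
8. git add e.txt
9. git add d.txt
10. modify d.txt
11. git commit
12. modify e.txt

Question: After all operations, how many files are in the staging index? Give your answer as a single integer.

Answer: 0

Derivation:
After op 1 (modify f.txt): modified={f.txt} staged={none}
After op 2 (git add f.txt): modified={none} staged={f.txt}
After op 3 (modify e.txt): modified={e.txt} staged={f.txt}
After op 4 (modify f.txt): modified={e.txt, f.txt} staged={f.txt}
After op 5 (git reset e.txt): modified={e.txt, f.txt} staged={f.txt}
After op 6 (git reset f.txt): modified={e.txt, f.txt} staged={none}
After op 7 (git add d.txt): modified={e.txt, f.txt} staged={none}
After op 8 (git add e.txt): modified={f.txt} staged={e.txt}
After op 9 (git add d.txt): modified={f.txt} staged={e.txt}
After op 10 (modify d.txt): modified={d.txt, f.txt} staged={e.txt}
After op 11 (git commit): modified={d.txt, f.txt} staged={none}
After op 12 (modify e.txt): modified={d.txt, e.txt, f.txt} staged={none}
Final staged set: {none} -> count=0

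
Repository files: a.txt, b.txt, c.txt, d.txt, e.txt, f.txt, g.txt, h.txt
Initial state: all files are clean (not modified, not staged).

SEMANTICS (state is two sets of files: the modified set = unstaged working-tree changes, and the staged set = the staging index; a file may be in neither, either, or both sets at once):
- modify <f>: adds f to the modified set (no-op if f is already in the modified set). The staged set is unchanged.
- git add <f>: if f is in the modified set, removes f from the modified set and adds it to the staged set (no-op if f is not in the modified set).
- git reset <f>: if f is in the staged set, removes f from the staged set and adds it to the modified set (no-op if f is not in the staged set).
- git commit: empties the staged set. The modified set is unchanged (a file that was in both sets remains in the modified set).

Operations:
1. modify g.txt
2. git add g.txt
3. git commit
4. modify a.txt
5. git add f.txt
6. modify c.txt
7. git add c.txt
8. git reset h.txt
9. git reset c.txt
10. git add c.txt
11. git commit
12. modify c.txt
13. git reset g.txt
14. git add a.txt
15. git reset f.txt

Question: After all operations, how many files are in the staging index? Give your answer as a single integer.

After op 1 (modify g.txt): modified={g.txt} staged={none}
After op 2 (git add g.txt): modified={none} staged={g.txt}
After op 3 (git commit): modified={none} staged={none}
After op 4 (modify a.txt): modified={a.txt} staged={none}
After op 5 (git add f.txt): modified={a.txt} staged={none}
After op 6 (modify c.txt): modified={a.txt, c.txt} staged={none}
After op 7 (git add c.txt): modified={a.txt} staged={c.txt}
After op 8 (git reset h.txt): modified={a.txt} staged={c.txt}
After op 9 (git reset c.txt): modified={a.txt, c.txt} staged={none}
After op 10 (git add c.txt): modified={a.txt} staged={c.txt}
After op 11 (git commit): modified={a.txt} staged={none}
After op 12 (modify c.txt): modified={a.txt, c.txt} staged={none}
After op 13 (git reset g.txt): modified={a.txt, c.txt} staged={none}
After op 14 (git add a.txt): modified={c.txt} staged={a.txt}
After op 15 (git reset f.txt): modified={c.txt} staged={a.txt}
Final staged set: {a.txt} -> count=1

Answer: 1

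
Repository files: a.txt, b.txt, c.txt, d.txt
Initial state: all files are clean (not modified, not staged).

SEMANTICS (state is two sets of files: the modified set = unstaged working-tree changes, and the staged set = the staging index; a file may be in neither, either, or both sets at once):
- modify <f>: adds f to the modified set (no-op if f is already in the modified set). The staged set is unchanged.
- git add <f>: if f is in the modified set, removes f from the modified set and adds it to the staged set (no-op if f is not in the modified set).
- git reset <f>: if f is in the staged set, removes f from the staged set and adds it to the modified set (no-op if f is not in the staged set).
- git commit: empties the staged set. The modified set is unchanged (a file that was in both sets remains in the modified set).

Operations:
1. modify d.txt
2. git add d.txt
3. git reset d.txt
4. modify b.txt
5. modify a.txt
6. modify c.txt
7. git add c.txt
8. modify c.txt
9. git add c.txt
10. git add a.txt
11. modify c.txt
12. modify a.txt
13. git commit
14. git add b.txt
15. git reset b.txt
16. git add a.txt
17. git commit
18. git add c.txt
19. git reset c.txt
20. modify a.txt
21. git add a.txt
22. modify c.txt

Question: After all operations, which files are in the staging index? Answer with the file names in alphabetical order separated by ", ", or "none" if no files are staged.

After op 1 (modify d.txt): modified={d.txt} staged={none}
After op 2 (git add d.txt): modified={none} staged={d.txt}
After op 3 (git reset d.txt): modified={d.txt} staged={none}
After op 4 (modify b.txt): modified={b.txt, d.txt} staged={none}
After op 5 (modify a.txt): modified={a.txt, b.txt, d.txt} staged={none}
After op 6 (modify c.txt): modified={a.txt, b.txt, c.txt, d.txt} staged={none}
After op 7 (git add c.txt): modified={a.txt, b.txt, d.txt} staged={c.txt}
After op 8 (modify c.txt): modified={a.txt, b.txt, c.txt, d.txt} staged={c.txt}
After op 9 (git add c.txt): modified={a.txt, b.txt, d.txt} staged={c.txt}
After op 10 (git add a.txt): modified={b.txt, d.txt} staged={a.txt, c.txt}
After op 11 (modify c.txt): modified={b.txt, c.txt, d.txt} staged={a.txt, c.txt}
After op 12 (modify a.txt): modified={a.txt, b.txt, c.txt, d.txt} staged={a.txt, c.txt}
After op 13 (git commit): modified={a.txt, b.txt, c.txt, d.txt} staged={none}
After op 14 (git add b.txt): modified={a.txt, c.txt, d.txt} staged={b.txt}
After op 15 (git reset b.txt): modified={a.txt, b.txt, c.txt, d.txt} staged={none}
After op 16 (git add a.txt): modified={b.txt, c.txt, d.txt} staged={a.txt}
After op 17 (git commit): modified={b.txt, c.txt, d.txt} staged={none}
After op 18 (git add c.txt): modified={b.txt, d.txt} staged={c.txt}
After op 19 (git reset c.txt): modified={b.txt, c.txt, d.txt} staged={none}
After op 20 (modify a.txt): modified={a.txt, b.txt, c.txt, d.txt} staged={none}
After op 21 (git add a.txt): modified={b.txt, c.txt, d.txt} staged={a.txt}
After op 22 (modify c.txt): modified={b.txt, c.txt, d.txt} staged={a.txt}

Answer: a.txt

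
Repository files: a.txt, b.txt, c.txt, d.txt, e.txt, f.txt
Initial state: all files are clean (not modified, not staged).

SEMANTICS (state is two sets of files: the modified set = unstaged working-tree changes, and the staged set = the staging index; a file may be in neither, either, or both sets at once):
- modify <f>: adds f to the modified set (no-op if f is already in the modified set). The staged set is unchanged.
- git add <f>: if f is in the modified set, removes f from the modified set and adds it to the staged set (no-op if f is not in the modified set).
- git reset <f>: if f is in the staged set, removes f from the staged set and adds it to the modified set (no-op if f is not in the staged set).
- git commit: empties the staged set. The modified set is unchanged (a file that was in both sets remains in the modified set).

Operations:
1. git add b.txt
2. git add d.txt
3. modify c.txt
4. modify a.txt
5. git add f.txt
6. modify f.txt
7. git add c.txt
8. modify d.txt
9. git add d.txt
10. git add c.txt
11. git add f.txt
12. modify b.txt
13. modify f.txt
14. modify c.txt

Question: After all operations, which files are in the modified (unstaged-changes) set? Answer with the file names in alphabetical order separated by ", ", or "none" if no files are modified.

After op 1 (git add b.txt): modified={none} staged={none}
After op 2 (git add d.txt): modified={none} staged={none}
After op 3 (modify c.txt): modified={c.txt} staged={none}
After op 4 (modify a.txt): modified={a.txt, c.txt} staged={none}
After op 5 (git add f.txt): modified={a.txt, c.txt} staged={none}
After op 6 (modify f.txt): modified={a.txt, c.txt, f.txt} staged={none}
After op 7 (git add c.txt): modified={a.txt, f.txt} staged={c.txt}
After op 8 (modify d.txt): modified={a.txt, d.txt, f.txt} staged={c.txt}
After op 9 (git add d.txt): modified={a.txt, f.txt} staged={c.txt, d.txt}
After op 10 (git add c.txt): modified={a.txt, f.txt} staged={c.txt, d.txt}
After op 11 (git add f.txt): modified={a.txt} staged={c.txt, d.txt, f.txt}
After op 12 (modify b.txt): modified={a.txt, b.txt} staged={c.txt, d.txt, f.txt}
After op 13 (modify f.txt): modified={a.txt, b.txt, f.txt} staged={c.txt, d.txt, f.txt}
After op 14 (modify c.txt): modified={a.txt, b.txt, c.txt, f.txt} staged={c.txt, d.txt, f.txt}

Answer: a.txt, b.txt, c.txt, f.txt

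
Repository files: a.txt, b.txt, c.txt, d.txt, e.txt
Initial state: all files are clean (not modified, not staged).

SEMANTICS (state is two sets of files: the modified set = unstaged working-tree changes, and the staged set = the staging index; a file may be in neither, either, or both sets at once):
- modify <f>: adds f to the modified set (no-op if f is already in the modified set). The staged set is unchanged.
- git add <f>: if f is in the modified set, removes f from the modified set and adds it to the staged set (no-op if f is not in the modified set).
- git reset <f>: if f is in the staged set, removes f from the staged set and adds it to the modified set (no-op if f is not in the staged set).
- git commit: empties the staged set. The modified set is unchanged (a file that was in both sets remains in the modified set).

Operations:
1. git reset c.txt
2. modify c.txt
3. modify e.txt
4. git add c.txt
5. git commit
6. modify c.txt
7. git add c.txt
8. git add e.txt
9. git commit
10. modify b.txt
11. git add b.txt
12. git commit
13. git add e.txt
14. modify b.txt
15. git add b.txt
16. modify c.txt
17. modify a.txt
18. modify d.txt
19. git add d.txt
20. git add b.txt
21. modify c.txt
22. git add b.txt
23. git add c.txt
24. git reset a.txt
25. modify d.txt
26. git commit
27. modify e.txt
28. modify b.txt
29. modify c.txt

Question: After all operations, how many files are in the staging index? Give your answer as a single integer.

After op 1 (git reset c.txt): modified={none} staged={none}
After op 2 (modify c.txt): modified={c.txt} staged={none}
After op 3 (modify e.txt): modified={c.txt, e.txt} staged={none}
After op 4 (git add c.txt): modified={e.txt} staged={c.txt}
After op 5 (git commit): modified={e.txt} staged={none}
After op 6 (modify c.txt): modified={c.txt, e.txt} staged={none}
After op 7 (git add c.txt): modified={e.txt} staged={c.txt}
After op 8 (git add e.txt): modified={none} staged={c.txt, e.txt}
After op 9 (git commit): modified={none} staged={none}
After op 10 (modify b.txt): modified={b.txt} staged={none}
After op 11 (git add b.txt): modified={none} staged={b.txt}
After op 12 (git commit): modified={none} staged={none}
After op 13 (git add e.txt): modified={none} staged={none}
After op 14 (modify b.txt): modified={b.txt} staged={none}
After op 15 (git add b.txt): modified={none} staged={b.txt}
After op 16 (modify c.txt): modified={c.txt} staged={b.txt}
After op 17 (modify a.txt): modified={a.txt, c.txt} staged={b.txt}
After op 18 (modify d.txt): modified={a.txt, c.txt, d.txt} staged={b.txt}
After op 19 (git add d.txt): modified={a.txt, c.txt} staged={b.txt, d.txt}
After op 20 (git add b.txt): modified={a.txt, c.txt} staged={b.txt, d.txt}
After op 21 (modify c.txt): modified={a.txt, c.txt} staged={b.txt, d.txt}
After op 22 (git add b.txt): modified={a.txt, c.txt} staged={b.txt, d.txt}
After op 23 (git add c.txt): modified={a.txt} staged={b.txt, c.txt, d.txt}
After op 24 (git reset a.txt): modified={a.txt} staged={b.txt, c.txt, d.txt}
After op 25 (modify d.txt): modified={a.txt, d.txt} staged={b.txt, c.txt, d.txt}
After op 26 (git commit): modified={a.txt, d.txt} staged={none}
After op 27 (modify e.txt): modified={a.txt, d.txt, e.txt} staged={none}
After op 28 (modify b.txt): modified={a.txt, b.txt, d.txt, e.txt} staged={none}
After op 29 (modify c.txt): modified={a.txt, b.txt, c.txt, d.txt, e.txt} staged={none}
Final staged set: {none} -> count=0

Answer: 0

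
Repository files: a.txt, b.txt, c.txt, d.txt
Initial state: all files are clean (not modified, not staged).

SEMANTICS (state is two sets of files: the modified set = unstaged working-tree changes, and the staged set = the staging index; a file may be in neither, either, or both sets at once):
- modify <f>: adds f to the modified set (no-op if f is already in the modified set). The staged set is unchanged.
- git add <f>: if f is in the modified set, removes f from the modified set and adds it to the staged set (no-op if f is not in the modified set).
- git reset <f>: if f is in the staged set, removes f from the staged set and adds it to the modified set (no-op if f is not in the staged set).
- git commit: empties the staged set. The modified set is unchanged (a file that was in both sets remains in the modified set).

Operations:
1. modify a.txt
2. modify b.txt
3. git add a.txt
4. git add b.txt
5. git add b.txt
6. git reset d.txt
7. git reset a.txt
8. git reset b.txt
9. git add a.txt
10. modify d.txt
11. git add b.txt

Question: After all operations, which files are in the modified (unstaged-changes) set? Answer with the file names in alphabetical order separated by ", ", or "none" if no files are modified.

Answer: d.txt

Derivation:
After op 1 (modify a.txt): modified={a.txt} staged={none}
After op 2 (modify b.txt): modified={a.txt, b.txt} staged={none}
After op 3 (git add a.txt): modified={b.txt} staged={a.txt}
After op 4 (git add b.txt): modified={none} staged={a.txt, b.txt}
After op 5 (git add b.txt): modified={none} staged={a.txt, b.txt}
After op 6 (git reset d.txt): modified={none} staged={a.txt, b.txt}
After op 7 (git reset a.txt): modified={a.txt} staged={b.txt}
After op 8 (git reset b.txt): modified={a.txt, b.txt} staged={none}
After op 9 (git add a.txt): modified={b.txt} staged={a.txt}
After op 10 (modify d.txt): modified={b.txt, d.txt} staged={a.txt}
After op 11 (git add b.txt): modified={d.txt} staged={a.txt, b.txt}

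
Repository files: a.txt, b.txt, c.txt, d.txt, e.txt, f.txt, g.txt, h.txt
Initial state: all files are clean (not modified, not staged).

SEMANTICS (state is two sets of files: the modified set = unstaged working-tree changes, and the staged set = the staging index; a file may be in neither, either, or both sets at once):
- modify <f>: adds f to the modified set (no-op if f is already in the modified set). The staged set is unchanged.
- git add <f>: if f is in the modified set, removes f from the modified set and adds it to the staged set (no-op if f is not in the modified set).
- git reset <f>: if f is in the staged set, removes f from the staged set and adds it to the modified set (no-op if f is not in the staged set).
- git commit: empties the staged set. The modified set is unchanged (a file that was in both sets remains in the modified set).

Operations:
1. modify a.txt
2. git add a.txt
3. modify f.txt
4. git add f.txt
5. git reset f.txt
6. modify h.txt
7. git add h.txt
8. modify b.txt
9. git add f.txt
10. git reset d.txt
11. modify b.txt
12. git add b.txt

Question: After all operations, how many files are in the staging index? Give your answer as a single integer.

After op 1 (modify a.txt): modified={a.txt} staged={none}
After op 2 (git add a.txt): modified={none} staged={a.txt}
After op 3 (modify f.txt): modified={f.txt} staged={a.txt}
After op 4 (git add f.txt): modified={none} staged={a.txt, f.txt}
After op 5 (git reset f.txt): modified={f.txt} staged={a.txt}
After op 6 (modify h.txt): modified={f.txt, h.txt} staged={a.txt}
After op 7 (git add h.txt): modified={f.txt} staged={a.txt, h.txt}
After op 8 (modify b.txt): modified={b.txt, f.txt} staged={a.txt, h.txt}
After op 9 (git add f.txt): modified={b.txt} staged={a.txt, f.txt, h.txt}
After op 10 (git reset d.txt): modified={b.txt} staged={a.txt, f.txt, h.txt}
After op 11 (modify b.txt): modified={b.txt} staged={a.txt, f.txt, h.txt}
After op 12 (git add b.txt): modified={none} staged={a.txt, b.txt, f.txt, h.txt}
Final staged set: {a.txt, b.txt, f.txt, h.txt} -> count=4

Answer: 4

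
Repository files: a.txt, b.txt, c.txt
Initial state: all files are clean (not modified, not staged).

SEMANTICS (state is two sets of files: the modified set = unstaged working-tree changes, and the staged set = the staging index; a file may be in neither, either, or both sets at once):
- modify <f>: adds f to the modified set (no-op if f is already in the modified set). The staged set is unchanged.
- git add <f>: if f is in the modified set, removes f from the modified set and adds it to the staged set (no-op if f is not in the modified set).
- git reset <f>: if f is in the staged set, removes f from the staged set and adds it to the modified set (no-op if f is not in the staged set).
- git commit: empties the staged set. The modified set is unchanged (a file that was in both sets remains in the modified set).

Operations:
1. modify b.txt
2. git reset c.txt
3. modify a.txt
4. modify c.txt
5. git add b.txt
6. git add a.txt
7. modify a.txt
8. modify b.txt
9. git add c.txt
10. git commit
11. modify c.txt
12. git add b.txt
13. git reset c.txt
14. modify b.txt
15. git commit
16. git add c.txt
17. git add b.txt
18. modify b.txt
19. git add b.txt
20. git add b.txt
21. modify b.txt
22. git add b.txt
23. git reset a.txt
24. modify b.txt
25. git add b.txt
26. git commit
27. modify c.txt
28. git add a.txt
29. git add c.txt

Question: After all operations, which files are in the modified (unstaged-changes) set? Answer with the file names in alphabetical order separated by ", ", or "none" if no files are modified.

Answer: none

Derivation:
After op 1 (modify b.txt): modified={b.txt} staged={none}
After op 2 (git reset c.txt): modified={b.txt} staged={none}
After op 3 (modify a.txt): modified={a.txt, b.txt} staged={none}
After op 4 (modify c.txt): modified={a.txt, b.txt, c.txt} staged={none}
After op 5 (git add b.txt): modified={a.txt, c.txt} staged={b.txt}
After op 6 (git add a.txt): modified={c.txt} staged={a.txt, b.txt}
After op 7 (modify a.txt): modified={a.txt, c.txt} staged={a.txt, b.txt}
After op 8 (modify b.txt): modified={a.txt, b.txt, c.txt} staged={a.txt, b.txt}
After op 9 (git add c.txt): modified={a.txt, b.txt} staged={a.txt, b.txt, c.txt}
After op 10 (git commit): modified={a.txt, b.txt} staged={none}
After op 11 (modify c.txt): modified={a.txt, b.txt, c.txt} staged={none}
After op 12 (git add b.txt): modified={a.txt, c.txt} staged={b.txt}
After op 13 (git reset c.txt): modified={a.txt, c.txt} staged={b.txt}
After op 14 (modify b.txt): modified={a.txt, b.txt, c.txt} staged={b.txt}
After op 15 (git commit): modified={a.txt, b.txt, c.txt} staged={none}
After op 16 (git add c.txt): modified={a.txt, b.txt} staged={c.txt}
After op 17 (git add b.txt): modified={a.txt} staged={b.txt, c.txt}
After op 18 (modify b.txt): modified={a.txt, b.txt} staged={b.txt, c.txt}
After op 19 (git add b.txt): modified={a.txt} staged={b.txt, c.txt}
After op 20 (git add b.txt): modified={a.txt} staged={b.txt, c.txt}
After op 21 (modify b.txt): modified={a.txt, b.txt} staged={b.txt, c.txt}
After op 22 (git add b.txt): modified={a.txt} staged={b.txt, c.txt}
After op 23 (git reset a.txt): modified={a.txt} staged={b.txt, c.txt}
After op 24 (modify b.txt): modified={a.txt, b.txt} staged={b.txt, c.txt}
After op 25 (git add b.txt): modified={a.txt} staged={b.txt, c.txt}
After op 26 (git commit): modified={a.txt} staged={none}
After op 27 (modify c.txt): modified={a.txt, c.txt} staged={none}
After op 28 (git add a.txt): modified={c.txt} staged={a.txt}
After op 29 (git add c.txt): modified={none} staged={a.txt, c.txt}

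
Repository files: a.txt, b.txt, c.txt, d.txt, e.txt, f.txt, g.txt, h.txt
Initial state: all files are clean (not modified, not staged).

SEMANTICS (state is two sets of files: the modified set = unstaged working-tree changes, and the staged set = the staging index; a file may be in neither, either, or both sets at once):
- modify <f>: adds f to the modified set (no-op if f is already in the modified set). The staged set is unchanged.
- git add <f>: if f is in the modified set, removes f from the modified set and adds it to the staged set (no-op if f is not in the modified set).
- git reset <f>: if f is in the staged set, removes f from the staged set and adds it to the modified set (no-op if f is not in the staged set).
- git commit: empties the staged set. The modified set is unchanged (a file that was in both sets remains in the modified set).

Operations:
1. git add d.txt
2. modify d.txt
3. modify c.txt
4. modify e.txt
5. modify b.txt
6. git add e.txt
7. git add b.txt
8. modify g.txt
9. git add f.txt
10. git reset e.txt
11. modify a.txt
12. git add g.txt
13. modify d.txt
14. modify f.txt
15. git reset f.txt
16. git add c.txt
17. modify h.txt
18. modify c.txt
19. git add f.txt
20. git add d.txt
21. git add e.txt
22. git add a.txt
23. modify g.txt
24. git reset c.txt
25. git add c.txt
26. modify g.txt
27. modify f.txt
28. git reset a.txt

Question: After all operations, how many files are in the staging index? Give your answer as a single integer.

Answer: 6

Derivation:
After op 1 (git add d.txt): modified={none} staged={none}
After op 2 (modify d.txt): modified={d.txt} staged={none}
After op 3 (modify c.txt): modified={c.txt, d.txt} staged={none}
After op 4 (modify e.txt): modified={c.txt, d.txt, e.txt} staged={none}
After op 5 (modify b.txt): modified={b.txt, c.txt, d.txt, e.txt} staged={none}
After op 6 (git add e.txt): modified={b.txt, c.txt, d.txt} staged={e.txt}
After op 7 (git add b.txt): modified={c.txt, d.txt} staged={b.txt, e.txt}
After op 8 (modify g.txt): modified={c.txt, d.txt, g.txt} staged={b.txt, e.txt}
After op 9 (git add f.txt): modified={c.txt, d.txt, g.txt} staged={b.txt, e.txt}
After op 10 (git reset e.txt): modified={c.txt, d.txt, e.txt, g.txt} staged={b.txt}
After op 11 (modify a.txt): modified={a.txt, c.txt, d.txt, e.txt, g.txt} staged={b.txt}
After op 12 (git add g.txt): modified={a.txt, c.txt, d.txt, e.txt} staged={b.txt, g.txt}
After op 13 (modify d.txt): modified={a.txt, c.txt, d.txt, e.txt} staged={b.txt, g.txt}
After op 14 (modify f.txt): modified={a.txt, c.txt, d.txt, e.txt, f.txt} staged={b.txt, g.txt}
After op 15 (git reset f.txt): modified={a.txt, c.txt, d.txt, e.txt, f.txt} staged={b.txt, g.txt}
After op 16 (git add c.txt): modified={a.txt, d.txt, e.txt, f.txt} staged={b.txt, c.txt, g.txt}
After op 17 (modify h.txt): modified={a.txt, d.txt, e.txt, f.txt, h.txt} staged={b.txt, c.txt, g.txt}
After op 18 (modify c.txt): modified={a.txt, c.txt, d.txt, e.txt, f.txt, h.txt} staged={b.txt, c.txt, g.txt}
After op 19 (git add f.txt): modified={a.txt, c.txt, d.txt, e.txt, h.txt} staged={b.txt, c.txt, f.txt, g.txt}
After op 20 (git add d.txt): modified={a.txt, c.txt, e.txt, h.txt} staged={b.txt, c.txt, d.txt, f.txt, g.txt}
After op 21 (git add e.txt): modified={a.txt, c.txt, h.txt} staged={b.txt, c.txt, d.txt, e.txt, f.txt, g.txt}
After op 22 (git add a.txt): modified={c.txt, h.txt} staged={a.txt, b.txt, c.txt, d.txt, e.txt, f.txt, g.txt}
After op 23 (modify g.txt): modified={c.txt, g.txt, h.txt} staged={a.txt, b.txt, c.txt, d.txt, e.txt, f.txt, g.txt}
After op 24 (git reset c.txt): modified={c.txt, g.txt, h.txt} staged={a.txt, b.txt, d.txt, e.txt, f.txt, g.txt}
After op 25 (git add c.txt): modified={g.txt, h.txt} staged={a.txt, b.txt, c.txt, d.txt, e.txt, f.txt, g.txt}
After op 26 (modify g.txt): modified={g.txt, h.txt} staged={a.txt, b.txt, c.txt, d.txt, e.txt, f.txt, g.txt}
After op 27 (modify f.txt): modified={f.txt, g.txt, h.txt} staged={a.txt, b.txt, c.txt, d.txt, e.txt, f.txt, g.txt}
After op 28 (git reset a.txt): modified={a.txt, f.txt, g.txt, h.txt} staged={b.txt, c.txt, d.txt, e.txt, f.txt, g.txt}
Final staged set: {b.txt, c.txt, d.txt, e.txt, f.txt, g.txt} -> count=6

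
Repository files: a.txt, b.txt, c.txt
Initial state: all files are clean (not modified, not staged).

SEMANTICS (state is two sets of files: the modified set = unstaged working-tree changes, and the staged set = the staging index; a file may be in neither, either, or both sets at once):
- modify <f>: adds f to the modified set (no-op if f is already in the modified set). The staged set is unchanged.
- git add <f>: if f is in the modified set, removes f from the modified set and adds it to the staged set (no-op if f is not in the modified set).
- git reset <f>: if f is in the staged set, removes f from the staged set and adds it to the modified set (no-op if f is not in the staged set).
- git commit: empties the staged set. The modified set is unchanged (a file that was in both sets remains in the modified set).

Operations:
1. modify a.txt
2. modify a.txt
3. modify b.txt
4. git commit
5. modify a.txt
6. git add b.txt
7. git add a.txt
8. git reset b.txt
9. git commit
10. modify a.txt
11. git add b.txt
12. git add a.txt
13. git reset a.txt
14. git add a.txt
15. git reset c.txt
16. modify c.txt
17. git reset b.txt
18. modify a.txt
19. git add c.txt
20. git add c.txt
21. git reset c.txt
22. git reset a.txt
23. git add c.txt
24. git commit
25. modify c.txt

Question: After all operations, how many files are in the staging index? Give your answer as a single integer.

Answer: 0

Derivation:
After op 1 (modify a.txt): modified={a.txt} staged={none}
After op 2 (modify a.txt): modified={a.txt} staged={none}
After op 3 (modify b.txt): modified={a.txt, b.txt} staged={none}
After op 4 (git commit): modified={a.txt, b.txt} staged={none}
After op 5 (modify a.txt): modified={a.txt, b.txt} staged={none}
After op 6 (git add b.txt): modified={a.txt} staged={b.txt}
After op 7 (git add a.txt): modified={none} staged={a.txt, b.txt}
After op 8 (git reset b.txt): modified={b.txt} staged={a.txt}
After op 9 (git commit): modified={b.txt} staged={none}
After op 10 (modify a.txt): modified={a.txt, b.txt} staged={none}
After op 11 (git add b.txt): modified={a.txt} staged={b.txt}
After op 12 (git add a.txt): modified={none} staged={a.txt, b.txt}
After op 13 (git reset a.txt): modified={a.txt} staged={b.txt}
After op 14 (git add a.txt): modified={none} staged={a.txt, b.txt}
After op 15 (git reset c.txt): modified={none} staged={a.txt, b.txt}
After op 16 (modify c.txt): modified={c.txt} staged={a.txt, b.txt}
After op 17 (git reset b.txt): modified={b.txt, c.txt} staged={a.txt}
After op 18 (modify a.txt): modified={a.txt, b.txt, c.txt} staged={a.txt}
After op 19 (git add c.txt): modified={a.txt, b.txt} staged={a.txt, c.txt}
After op 20 (git add c.txt): modified={a.txt, b.txt} staged={a.txt, c.txt}
After op 21 (git reset c.txt): modified={a.txt, b.txt, c.txt} staged={a.txt}
After op 22 (git reset a.txt): modified={a.txt, b.txt, c.txt} staged={none}
After op 23 (git add c.txt): modified={a.txt, b.txt} staged={c.txt}
After op 24 (git commit): modified={a.txt, b.txt} staged={none}
After op 25 (modify c.txt): modified={a.txt, b.txt, c.txt} staged={none}
Final staged set: {none} -> count=0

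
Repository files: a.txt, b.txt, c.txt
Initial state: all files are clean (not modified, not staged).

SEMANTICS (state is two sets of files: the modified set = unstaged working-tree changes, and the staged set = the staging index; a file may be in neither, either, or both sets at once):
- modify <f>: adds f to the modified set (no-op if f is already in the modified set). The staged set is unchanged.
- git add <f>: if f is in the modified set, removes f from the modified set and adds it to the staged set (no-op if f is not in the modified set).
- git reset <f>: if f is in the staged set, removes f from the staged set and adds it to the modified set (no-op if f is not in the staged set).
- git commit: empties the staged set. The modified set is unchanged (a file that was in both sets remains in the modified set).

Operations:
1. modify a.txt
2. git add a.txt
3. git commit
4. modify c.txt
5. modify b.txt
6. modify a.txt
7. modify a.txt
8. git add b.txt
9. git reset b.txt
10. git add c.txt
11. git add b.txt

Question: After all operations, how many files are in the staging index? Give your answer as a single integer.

After op 1 (modify a.txt): modified={a.txt} staged={none}
After op 2 (git add a.txt): modified={none} staged={a.txt}
After op 3 (git commit): modified={none} staged={none}
After op 4 (modify c.txt): modified={c.txt} staged={none}
After op 5 (modify b.txt): modified={b.txt, c.txt} staged={none}
After op 6 (modify a.txt): modified={a.txt, b.txt, c.txt} staged={none}
After op 7 (modify a.txt): modified={a.txt, b.txt, c.txt} staged={none}
After op 8 (git add b.txt): modified={a.txt, c.txt} staged={b.txt}
After op 9 (git reset b.txt): modified={a.txt, b.txt, c.txt} staged={none}
After op 10 (git add c.txt): modified={a.txt, b.txt} staged={c.txt}
After op 11 (git add b.txt): modified={a.txt} staged={b.txt, c.txt}
Final staged set: {b.txt, c.txt} -> count=2

Answer: 2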